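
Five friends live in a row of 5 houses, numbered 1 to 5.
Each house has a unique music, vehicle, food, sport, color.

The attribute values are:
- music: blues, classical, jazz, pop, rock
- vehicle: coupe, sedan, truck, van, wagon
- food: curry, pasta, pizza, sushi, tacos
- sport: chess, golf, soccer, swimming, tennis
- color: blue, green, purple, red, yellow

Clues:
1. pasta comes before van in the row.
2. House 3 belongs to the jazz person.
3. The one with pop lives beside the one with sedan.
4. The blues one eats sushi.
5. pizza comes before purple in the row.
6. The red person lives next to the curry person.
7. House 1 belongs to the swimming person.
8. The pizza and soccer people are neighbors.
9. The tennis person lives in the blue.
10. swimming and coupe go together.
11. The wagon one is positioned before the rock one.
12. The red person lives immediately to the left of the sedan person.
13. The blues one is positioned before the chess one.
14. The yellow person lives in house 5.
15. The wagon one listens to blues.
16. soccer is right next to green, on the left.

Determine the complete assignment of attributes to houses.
Solution:

House | Music | Vehicle | Food | Sport | Color
----------------------------------------------
  1   | pop | coupe | pizza | swimming | red
  2   | classical | sedan | curry | soccer | purple
  3   | jazz | truck | pasta | golf | green
  4   | blues | wagon | sushi | tennis | blue
  5   | rock | van | tacos | chess | yellow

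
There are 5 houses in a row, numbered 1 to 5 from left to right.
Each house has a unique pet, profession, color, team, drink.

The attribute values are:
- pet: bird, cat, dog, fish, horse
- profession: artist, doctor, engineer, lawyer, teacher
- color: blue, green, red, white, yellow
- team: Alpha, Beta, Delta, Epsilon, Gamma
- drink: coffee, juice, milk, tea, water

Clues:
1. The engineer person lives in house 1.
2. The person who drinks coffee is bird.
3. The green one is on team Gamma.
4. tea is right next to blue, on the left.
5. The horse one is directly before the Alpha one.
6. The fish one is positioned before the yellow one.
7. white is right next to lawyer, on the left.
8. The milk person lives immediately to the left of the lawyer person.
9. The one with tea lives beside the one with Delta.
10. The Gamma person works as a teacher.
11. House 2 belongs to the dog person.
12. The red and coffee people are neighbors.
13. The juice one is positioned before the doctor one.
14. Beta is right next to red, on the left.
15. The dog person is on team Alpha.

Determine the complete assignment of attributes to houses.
Solution:

House | Pet | Profession | Color | Team | Drink
-----------------------------------------------
  1   | horse | engineer | white | Beta | milk
  2   | dog | lawyer | red | Alpha | tea
  3   | bird | artist | blue | Delta | coffee
  4   | fish | teacher | green | Gamma | juice
  5   | cat | doctor | yellow | Epsilon | water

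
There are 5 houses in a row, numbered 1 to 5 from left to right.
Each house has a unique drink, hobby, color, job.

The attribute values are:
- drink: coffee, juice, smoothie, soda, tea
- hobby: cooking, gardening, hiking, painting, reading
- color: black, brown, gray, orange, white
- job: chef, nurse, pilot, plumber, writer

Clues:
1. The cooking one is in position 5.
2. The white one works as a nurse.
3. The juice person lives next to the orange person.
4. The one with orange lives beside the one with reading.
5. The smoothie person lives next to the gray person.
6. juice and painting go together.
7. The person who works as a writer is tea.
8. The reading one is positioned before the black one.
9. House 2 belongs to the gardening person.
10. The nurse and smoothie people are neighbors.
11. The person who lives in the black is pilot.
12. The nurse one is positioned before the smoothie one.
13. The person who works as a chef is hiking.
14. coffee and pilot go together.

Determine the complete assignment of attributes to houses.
Solution:

House | Drink | Hobby | Color | Job
-----------------------------------
  1   | juice | painting | white | nurse
  2   | smoothie | gardening | orange | plumber
  3   | tea | reading | gray | writer
  4   | soda | hiking | brown | chef
  5   | coffee | cooking | black | pilot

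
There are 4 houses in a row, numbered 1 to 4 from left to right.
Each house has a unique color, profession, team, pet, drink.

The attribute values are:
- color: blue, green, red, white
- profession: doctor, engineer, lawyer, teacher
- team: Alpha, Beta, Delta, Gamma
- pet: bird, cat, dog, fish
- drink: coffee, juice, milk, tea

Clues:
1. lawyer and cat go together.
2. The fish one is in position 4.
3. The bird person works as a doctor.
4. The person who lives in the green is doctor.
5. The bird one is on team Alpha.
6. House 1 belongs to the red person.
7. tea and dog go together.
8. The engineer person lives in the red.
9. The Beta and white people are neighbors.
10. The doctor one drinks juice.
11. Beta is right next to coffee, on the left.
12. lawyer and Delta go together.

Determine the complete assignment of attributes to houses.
Solution:

House | Color | Profession | Team | Pet | Drink
-----------------------------------------------
  1   | red | engineer | Beta | dog | tea
  2   | white | lawyer | Delta | cat | coffee
  3   | green | doctor | Alpha | bird | juice
  4   | blue | teacher | Gamma | fish | milk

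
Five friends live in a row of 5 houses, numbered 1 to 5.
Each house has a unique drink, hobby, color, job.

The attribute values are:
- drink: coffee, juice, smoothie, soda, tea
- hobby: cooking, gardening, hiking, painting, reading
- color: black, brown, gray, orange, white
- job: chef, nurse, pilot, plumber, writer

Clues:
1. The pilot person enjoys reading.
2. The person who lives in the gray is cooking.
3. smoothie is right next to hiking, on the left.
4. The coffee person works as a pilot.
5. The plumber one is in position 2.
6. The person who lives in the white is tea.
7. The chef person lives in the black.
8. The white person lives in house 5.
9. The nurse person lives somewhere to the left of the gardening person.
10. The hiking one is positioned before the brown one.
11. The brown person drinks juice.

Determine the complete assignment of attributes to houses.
Solution:

House | Drink | Hobby | Color | Job
-----------------------------------
  1   | coffee | reading | orange | pilot
  2   | smoothie | cooking | gray | plumber
  3   | soda | hiking | black | chef
  4   | juice | painting | brown | nurse
  5   | tea | gardening | white | writer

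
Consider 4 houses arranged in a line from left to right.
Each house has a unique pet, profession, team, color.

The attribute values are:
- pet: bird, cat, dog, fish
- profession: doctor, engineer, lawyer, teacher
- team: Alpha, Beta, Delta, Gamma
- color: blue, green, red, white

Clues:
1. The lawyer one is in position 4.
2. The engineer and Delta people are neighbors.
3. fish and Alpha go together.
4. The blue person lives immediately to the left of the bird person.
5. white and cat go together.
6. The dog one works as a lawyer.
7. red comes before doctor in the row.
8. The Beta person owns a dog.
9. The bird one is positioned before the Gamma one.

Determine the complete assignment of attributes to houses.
Solution:

House | Pet | Profession | Team | Color
---------------------------------------
  1   | fish | engineer | Alpha | blue
  2   | bird | teacher | Delta | red
  3   | cat | doctor | Gamma | white
  4   | dog | lawyer | Beta | green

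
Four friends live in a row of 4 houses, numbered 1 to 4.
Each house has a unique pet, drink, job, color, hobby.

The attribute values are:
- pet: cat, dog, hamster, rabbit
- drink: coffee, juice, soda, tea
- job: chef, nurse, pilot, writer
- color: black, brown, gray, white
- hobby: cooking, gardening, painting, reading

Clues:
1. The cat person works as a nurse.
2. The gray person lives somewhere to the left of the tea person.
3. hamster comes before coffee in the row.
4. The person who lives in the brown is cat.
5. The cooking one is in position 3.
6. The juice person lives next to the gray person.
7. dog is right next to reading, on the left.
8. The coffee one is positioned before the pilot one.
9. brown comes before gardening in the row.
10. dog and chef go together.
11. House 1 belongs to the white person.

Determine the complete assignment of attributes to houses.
Solution:

House | Pet | Drink | Job | Color | Hobby
-----------------------------------------
  1   | dog | juice | chef | white | painting
  2   | hamster | soda | writer | gray | reading
  3   | cat | coffee | nurse | brown | cooking
  4   | rabbit | tea | pilot | black | gardening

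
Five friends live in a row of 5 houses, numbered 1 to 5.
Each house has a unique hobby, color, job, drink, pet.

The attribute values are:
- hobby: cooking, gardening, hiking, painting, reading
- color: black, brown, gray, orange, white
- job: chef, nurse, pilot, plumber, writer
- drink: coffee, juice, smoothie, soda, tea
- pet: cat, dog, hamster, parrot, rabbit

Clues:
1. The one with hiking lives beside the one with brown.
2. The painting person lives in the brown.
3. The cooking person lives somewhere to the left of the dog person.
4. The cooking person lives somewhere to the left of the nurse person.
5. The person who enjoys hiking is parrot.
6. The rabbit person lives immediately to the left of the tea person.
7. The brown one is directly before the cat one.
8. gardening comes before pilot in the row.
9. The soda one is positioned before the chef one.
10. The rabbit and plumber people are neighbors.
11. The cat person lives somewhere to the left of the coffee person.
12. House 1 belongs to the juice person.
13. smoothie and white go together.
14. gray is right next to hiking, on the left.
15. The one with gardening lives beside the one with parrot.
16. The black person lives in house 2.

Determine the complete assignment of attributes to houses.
Solution:

House | Hobby | Color | Job | Drink | Pet
-----------------------------------------
  1   | gardening | gray | writer | juice | rabbit
  2   | hiking | black | plumber | tea | parrot
  3   | painting | brown | pilot | soda | hamster
  4   | cooking | white | chef | smoothie | cat
  5   | reading | orange | nurse | coffee | dog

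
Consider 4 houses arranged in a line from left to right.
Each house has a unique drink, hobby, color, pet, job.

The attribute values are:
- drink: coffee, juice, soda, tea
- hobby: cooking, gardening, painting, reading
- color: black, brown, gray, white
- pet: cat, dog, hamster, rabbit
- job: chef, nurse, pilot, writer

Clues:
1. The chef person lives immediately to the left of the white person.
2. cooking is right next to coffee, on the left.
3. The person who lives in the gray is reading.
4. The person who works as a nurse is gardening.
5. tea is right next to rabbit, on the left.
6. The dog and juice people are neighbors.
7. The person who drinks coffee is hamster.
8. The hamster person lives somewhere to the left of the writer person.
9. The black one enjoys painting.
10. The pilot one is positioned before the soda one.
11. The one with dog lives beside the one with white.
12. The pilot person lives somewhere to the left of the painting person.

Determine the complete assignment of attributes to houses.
Solution:

House | Drink | Hobby | Color | Pet | Job
-----------------------------------------
  1   | tea | reading | gray | dog | chef
  2   | juice | cooking | white | rabbit | pilot
  3   | coffee | gardening | brown | hamster | nurse
  4   | soda | painting | black | cat | writer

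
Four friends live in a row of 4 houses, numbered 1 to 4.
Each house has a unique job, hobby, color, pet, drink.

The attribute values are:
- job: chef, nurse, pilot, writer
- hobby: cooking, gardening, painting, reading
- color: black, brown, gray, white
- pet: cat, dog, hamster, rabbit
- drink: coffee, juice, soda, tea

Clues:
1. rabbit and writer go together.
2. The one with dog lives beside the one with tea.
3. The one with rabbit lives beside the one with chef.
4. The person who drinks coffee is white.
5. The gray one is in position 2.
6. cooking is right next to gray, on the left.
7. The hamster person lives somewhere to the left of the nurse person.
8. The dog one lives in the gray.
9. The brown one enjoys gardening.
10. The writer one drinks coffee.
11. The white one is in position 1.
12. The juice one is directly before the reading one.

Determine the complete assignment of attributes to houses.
Solution:

House | Job | Hobby | Color | Pet | Drink
-----------------------------------------
  1   | writer | cooking | white | rabbit | coffee
  2   | chef | painting | gray | dog | juice
  3   | pilot | reading | black | hamster | tea
  4   | nurse | gardening | brown | cat | soda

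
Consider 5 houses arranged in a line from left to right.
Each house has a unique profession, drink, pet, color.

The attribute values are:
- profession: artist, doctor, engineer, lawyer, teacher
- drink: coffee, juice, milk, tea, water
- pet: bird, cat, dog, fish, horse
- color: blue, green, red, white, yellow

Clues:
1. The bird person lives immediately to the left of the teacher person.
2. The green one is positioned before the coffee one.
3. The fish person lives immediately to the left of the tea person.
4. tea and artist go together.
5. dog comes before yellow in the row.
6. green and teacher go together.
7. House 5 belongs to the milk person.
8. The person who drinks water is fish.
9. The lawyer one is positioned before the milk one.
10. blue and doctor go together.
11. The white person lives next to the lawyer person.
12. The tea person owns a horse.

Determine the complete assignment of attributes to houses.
Solution:

House | Profession | Drink | Pet | Color
----------------------------------------
  1   | doctor | juice | bird | blue
  2   | teacher | water | fish | green
  3   | artist | tea | horse | white
  4   | lawyer | coffee | dog | red
  5   | engineer | milk | cat | yellow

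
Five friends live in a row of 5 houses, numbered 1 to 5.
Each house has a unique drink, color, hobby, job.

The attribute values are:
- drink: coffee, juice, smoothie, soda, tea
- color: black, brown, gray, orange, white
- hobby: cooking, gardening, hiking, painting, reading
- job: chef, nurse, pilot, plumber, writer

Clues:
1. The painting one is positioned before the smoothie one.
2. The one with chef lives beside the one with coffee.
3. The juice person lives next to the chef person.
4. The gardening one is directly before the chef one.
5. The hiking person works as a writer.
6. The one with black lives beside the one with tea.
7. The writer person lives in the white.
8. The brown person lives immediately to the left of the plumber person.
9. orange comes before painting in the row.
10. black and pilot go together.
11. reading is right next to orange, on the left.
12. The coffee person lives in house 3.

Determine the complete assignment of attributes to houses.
Solution:

House | Drink | Color | Hobby | Job
-----------------------------------
  1   | juice | black | gardening | pilot
  2   | tea | brown | reading | chef
  3   | coffee | orange | cooking | plumber
  4   | soda | gray | painting | nurse
  5   | smoothie | white | hiking | writer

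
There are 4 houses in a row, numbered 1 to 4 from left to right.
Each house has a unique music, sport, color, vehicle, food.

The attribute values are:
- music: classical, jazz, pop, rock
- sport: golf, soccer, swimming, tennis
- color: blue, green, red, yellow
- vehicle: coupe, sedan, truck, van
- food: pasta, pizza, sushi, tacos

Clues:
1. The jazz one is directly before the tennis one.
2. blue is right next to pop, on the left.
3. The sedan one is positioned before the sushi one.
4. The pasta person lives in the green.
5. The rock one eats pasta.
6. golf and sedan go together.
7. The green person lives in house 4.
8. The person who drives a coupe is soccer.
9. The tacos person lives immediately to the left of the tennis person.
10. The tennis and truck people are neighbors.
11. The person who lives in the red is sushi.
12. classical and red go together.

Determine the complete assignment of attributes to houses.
Solution:

House | Music | Sport | Color | Vehicle | Food
----------------------------------------------
  1   | jazz | golf | blue | sedan | tacos
  2   | pop | tennis | yellow | van | pizza
  3   | classical | swimming | red | truck | sushi
  4   | rock | soccer | green | coupe | pasta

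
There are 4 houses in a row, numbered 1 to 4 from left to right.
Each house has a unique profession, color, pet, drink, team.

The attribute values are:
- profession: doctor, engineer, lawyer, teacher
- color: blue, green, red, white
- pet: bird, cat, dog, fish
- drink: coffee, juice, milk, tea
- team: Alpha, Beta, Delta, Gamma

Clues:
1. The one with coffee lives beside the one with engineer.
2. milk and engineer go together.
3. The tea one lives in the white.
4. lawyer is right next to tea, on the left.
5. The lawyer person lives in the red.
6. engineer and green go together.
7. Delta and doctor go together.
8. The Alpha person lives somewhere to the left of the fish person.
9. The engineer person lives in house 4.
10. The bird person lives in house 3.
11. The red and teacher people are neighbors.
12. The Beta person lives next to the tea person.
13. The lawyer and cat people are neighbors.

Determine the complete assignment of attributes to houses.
Solution:

House | Profession | Color | Pet | Drink | Team
-----------------------------------------------
  1   | lawyer | red | dog | juice | Beta
  2   | teacher | white | cat | tea | Alpha
  3   | doctor | blue | bird | coffee | Delta
  4   | engineer | green | fish | milk | Gamma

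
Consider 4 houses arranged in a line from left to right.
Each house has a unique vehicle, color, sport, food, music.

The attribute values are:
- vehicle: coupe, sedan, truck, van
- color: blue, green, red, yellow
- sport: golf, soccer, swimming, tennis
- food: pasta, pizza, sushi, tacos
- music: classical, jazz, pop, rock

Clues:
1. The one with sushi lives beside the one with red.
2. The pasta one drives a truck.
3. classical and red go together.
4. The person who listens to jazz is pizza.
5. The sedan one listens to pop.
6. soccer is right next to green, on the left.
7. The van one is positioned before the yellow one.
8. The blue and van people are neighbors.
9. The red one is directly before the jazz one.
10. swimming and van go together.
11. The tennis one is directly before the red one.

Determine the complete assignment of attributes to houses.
Solution:

House | Vehicle | Color | Sport | Food | Music
----------------------------------------------
  1   | sedan | blue | tennis | sushi | pop
  2   | van | red | swimming | tacos | classical
  3   | coupe | yellow | soccer | pizza | jazz
  4   | truck | green | golf | pasta | rock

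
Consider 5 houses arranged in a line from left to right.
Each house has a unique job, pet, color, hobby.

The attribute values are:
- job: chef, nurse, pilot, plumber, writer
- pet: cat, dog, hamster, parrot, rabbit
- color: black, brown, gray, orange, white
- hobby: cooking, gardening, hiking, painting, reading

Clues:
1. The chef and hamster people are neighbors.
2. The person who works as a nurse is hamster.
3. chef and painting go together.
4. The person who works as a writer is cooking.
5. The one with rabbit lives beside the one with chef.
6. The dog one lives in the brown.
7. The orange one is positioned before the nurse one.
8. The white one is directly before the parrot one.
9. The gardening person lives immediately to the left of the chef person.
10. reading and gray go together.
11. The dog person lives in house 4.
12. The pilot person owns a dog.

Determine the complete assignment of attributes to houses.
Solution:

House | Job | Pet | Color | Hobby
---------------------------------
  1   | plumber | rabbit | white | gardening
  2   | chef | parrot | orange | painting
  3   | nurse | hamster | gray | reading
  4   | pilot | dog | brown | hiking
  5   | writer | cat | black | cooking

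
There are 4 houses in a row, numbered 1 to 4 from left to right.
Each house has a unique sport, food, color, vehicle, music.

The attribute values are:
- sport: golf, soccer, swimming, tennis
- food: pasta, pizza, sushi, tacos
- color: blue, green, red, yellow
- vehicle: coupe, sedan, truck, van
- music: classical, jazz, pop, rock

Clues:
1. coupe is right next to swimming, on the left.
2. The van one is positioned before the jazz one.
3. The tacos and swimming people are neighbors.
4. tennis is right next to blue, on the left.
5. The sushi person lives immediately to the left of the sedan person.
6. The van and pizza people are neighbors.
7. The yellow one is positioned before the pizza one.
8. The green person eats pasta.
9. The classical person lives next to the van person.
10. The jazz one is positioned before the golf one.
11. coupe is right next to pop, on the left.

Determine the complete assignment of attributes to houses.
Solution:

House | Sport | Food | Color | Vehicle | Music
----------------------------------------------
  1   | tennis | tacos | yellow | coupe | classical
  2   | swimming | sushi | blue | van | pop
  3   | soccer | pizza | red | sedan | jazz
  4   | golf | pasta | green | truck | rock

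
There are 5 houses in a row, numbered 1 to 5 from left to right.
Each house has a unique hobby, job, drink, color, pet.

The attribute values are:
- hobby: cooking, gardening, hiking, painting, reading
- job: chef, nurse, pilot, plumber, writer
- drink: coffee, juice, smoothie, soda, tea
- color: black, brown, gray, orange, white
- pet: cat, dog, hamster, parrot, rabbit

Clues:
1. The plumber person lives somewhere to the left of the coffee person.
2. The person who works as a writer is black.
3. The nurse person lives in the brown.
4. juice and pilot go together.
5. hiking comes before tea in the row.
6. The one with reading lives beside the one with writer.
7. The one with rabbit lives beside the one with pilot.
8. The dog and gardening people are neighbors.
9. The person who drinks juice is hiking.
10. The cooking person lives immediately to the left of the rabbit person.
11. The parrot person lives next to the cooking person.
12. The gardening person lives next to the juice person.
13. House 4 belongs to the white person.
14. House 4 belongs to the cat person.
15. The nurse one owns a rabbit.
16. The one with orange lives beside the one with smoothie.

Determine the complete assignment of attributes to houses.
Solution:

House | Hobby | Job | Drink | Color | Pet
-----------------------------------------
  1   | reading | plumber | soda | orange | parrot
  2   | cooking | writer | smoothie | black | dog
  3   | gardening | nurse | coffee | brown | rabbit
  4   | hiking | pilot | juice | white | cat
  5   | painting | chef | tea | gray | hamster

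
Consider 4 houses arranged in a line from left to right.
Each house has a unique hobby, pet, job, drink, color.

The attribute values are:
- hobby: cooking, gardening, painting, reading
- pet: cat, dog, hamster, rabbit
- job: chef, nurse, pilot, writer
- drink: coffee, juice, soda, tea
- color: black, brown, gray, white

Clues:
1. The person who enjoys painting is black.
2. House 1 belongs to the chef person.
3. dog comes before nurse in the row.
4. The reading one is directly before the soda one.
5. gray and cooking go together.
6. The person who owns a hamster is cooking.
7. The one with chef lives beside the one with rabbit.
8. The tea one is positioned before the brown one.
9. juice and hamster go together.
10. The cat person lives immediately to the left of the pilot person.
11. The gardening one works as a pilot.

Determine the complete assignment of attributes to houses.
Solution:

House | Hobby | Pet | Job | Drink | Color
-----------------------------------------
  1   | reading | cat | chef | tea | white
  2   | gardening | rabbit | pilot | soda | brown
  3   | painting | dog | writer | coffee | black
  4   | cooking | hamster | nurse | juice | gray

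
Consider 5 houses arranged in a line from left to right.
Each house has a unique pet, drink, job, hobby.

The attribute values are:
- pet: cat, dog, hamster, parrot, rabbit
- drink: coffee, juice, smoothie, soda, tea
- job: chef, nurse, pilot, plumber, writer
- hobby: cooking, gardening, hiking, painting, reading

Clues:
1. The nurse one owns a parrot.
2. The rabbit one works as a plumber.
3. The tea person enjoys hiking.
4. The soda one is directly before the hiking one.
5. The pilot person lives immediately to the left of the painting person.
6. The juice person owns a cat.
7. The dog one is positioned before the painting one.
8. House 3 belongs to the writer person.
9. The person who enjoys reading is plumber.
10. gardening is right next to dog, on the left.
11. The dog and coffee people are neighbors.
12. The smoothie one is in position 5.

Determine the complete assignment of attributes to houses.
Solution:

House | Pet | Drink | Job | Hobby
---------------------------------
  1   | parrot | soda | nurse | gardening
  2   | dog | tea | pilot | hiking
  3   | hamster | coffee | writer | painting
  4   | cat | juice | chef | cooking
  5   | rabbit | smoothie | plumber | reading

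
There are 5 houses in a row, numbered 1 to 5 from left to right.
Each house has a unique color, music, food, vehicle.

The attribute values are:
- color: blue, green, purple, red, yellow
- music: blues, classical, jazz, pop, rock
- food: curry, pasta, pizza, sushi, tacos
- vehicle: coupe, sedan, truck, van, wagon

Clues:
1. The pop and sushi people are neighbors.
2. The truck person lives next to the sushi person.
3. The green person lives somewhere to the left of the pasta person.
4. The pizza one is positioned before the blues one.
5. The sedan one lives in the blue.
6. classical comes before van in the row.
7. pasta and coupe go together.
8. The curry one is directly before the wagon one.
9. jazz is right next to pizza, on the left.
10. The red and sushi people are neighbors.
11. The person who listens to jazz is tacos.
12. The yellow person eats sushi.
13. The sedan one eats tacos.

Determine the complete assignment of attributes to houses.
Solution:

House | Color | Music | Food | Vehicle
--------------------------------------
  1   | red | pop | curry | truck
  2   | yellow | classical | sushi | wagon
  3   | blue | jazz | tacos | sedan
  4   | green | rock | pizza | van
  5   | purple | blues | pasta | coupe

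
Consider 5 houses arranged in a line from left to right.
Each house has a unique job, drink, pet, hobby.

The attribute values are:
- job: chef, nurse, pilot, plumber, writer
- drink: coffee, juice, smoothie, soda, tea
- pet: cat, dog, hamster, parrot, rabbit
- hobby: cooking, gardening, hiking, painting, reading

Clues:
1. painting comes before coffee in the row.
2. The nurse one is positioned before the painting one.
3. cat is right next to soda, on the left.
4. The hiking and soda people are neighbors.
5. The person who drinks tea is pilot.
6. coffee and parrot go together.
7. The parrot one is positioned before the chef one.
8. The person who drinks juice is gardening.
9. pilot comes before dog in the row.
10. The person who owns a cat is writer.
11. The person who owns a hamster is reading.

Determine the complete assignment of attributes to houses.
Solution:

House | Job | Drink | Pet | Hobby
---------------------------------
  1   | writer | smoothie | cat | hiking
  2   | nurse | soda | hamster | reading
  3   | pilot | tea | rabbit | painting
  4   | plumber | coffee | parrot | cooking
  5   | chef | juice | dog | gardening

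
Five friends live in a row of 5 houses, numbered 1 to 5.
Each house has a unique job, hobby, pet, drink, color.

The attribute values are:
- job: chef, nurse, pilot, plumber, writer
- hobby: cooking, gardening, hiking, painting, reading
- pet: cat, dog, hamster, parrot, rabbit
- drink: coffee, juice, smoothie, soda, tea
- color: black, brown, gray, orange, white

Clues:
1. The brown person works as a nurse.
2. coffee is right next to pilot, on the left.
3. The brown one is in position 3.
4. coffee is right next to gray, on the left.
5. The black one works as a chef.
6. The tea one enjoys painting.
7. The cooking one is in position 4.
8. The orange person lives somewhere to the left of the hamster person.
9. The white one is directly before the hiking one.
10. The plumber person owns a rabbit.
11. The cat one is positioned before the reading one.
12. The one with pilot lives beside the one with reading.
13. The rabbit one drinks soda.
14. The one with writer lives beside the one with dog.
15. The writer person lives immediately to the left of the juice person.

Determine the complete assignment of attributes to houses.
Solution:

House | Job | Hobby | Pet | Drink | Color
-----------------------------------------
  1   | writer | gardening | cat | coffee | white
  2   | pilot | hiking | dog | juice | gray
  3   | nurse | reading | parrot | smoothie | brown
  4   | plumber | cooking | rabbit | soda | orange
  5   | chef | painting | hamster | tea | black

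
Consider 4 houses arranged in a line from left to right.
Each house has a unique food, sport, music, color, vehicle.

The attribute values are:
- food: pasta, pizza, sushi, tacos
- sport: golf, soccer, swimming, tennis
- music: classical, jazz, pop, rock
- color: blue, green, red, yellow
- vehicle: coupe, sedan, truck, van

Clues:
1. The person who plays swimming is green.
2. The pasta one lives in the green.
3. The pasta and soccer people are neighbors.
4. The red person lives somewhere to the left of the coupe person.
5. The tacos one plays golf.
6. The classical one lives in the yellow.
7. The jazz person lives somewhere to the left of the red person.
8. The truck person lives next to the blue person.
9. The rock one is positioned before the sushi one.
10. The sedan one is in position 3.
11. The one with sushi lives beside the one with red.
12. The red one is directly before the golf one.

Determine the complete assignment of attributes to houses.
Solution:

House | Food | Sport | Music | Color | Vehicle
----------------------------------------------
  1   | pasta | swimming | rock | green | truck
  2   | sushi | soccer | jazz | blue | van
  3   | pizza | tennis | pop | red | sedan
  4   | tacos | golf | classical | yellow | coupe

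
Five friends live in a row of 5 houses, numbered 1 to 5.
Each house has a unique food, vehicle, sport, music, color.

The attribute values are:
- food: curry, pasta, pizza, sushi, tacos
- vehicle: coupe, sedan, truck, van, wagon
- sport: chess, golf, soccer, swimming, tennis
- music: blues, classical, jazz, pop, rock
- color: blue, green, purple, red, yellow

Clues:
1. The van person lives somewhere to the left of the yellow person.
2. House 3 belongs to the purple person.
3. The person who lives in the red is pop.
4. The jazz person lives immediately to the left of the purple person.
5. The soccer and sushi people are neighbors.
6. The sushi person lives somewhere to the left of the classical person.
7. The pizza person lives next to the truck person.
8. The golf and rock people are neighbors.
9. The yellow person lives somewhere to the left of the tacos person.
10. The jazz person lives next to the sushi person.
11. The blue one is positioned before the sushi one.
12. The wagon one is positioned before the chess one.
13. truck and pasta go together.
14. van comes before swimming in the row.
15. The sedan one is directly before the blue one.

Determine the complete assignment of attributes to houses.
Solution:

House | Food | Vehicle | Sport | Music | Color
----------------------------------------------
  1   | pizza | sedan | tennis | pop | red
  2   | pasta | truck | soccer | jazz | blue
  3   | sushi | van | golf | blues | purple
  4   | curry | wagon | swimming | rock | yellow
  5   | tacos | coupe | chess | classical | green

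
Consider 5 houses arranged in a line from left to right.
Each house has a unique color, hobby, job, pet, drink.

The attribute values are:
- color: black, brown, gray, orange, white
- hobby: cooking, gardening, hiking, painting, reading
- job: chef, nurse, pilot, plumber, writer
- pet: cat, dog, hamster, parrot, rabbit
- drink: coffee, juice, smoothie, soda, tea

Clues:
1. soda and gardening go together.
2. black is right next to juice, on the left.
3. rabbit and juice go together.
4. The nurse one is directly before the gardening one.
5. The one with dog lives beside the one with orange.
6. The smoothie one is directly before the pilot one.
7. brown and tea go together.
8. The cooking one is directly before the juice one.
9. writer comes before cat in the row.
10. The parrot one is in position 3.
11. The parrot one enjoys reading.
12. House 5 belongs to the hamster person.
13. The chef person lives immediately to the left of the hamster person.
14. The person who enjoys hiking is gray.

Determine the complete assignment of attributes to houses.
Solution:

House | Color | Hobby | Job | Pet | Drink
-----------------------------------------
  1   | black | cooking | writer | dog | smoothie
  2   | orange | painting | pilot | rabbit | juice
  3   | brown | reading | nurse | parrot | tea
  4   | white | gardening | chef | cat | soda
  5   | gray | hiking | plumber | hamster | coffee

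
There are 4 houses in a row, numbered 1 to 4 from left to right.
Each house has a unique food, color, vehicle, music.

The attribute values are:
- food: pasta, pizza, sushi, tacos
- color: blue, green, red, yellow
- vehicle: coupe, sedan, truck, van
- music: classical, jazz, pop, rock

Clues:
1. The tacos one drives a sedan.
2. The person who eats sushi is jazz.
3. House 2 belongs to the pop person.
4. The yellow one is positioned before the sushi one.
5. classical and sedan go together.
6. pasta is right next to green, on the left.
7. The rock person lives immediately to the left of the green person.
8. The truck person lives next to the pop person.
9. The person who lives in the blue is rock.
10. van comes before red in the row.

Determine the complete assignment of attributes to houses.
Solution:

House | Food | Color | Vehicle | Music
--------------------------------------
  1   | pasta | blue | truck | rock
  2   | pizza | green | van | pop
  3   | tacos | yellow | sedan | classical
  4   | sushi | red | coupe | jazz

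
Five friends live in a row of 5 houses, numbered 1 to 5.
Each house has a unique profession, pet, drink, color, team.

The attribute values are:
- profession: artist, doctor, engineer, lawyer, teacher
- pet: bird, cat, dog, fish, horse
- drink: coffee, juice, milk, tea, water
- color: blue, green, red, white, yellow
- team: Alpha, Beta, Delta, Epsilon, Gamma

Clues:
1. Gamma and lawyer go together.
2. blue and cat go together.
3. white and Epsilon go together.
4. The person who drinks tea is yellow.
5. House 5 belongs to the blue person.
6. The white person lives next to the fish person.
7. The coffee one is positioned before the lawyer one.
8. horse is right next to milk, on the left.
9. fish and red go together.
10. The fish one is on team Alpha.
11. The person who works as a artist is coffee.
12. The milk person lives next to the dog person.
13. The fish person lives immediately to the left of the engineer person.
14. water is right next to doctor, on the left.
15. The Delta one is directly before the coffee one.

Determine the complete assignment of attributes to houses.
Solution:

House | Profession | Pet | Drink | Color | Team
-----------------------------------------------
  1   | teacher | horse | water | white | Epsilon
  2   | doctor | fish | milk | red | Alpha
  3   | engineer | dog | tea | yellow | Delta
  4   | artist | bird | coffee | green | Beta
  5   | lawyer | cat | juice | blue | Gamma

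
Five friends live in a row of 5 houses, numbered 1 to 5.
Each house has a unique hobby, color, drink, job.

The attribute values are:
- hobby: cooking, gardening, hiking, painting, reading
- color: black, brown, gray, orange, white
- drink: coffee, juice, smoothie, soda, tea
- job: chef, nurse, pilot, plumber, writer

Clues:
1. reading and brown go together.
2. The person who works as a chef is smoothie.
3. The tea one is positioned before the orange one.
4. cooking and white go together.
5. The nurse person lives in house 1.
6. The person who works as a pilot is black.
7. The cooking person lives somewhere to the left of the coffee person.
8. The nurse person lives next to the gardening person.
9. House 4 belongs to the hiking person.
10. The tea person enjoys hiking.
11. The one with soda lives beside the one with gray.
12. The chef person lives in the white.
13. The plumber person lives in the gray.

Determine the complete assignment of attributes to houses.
Solution:

House | Hobby | Color | Drink | Job
-----------------------------------
  1   | reading | brown | soda | nurse
  2   | gardening | gray | juice | plumber
  3   | cooking | white | smoothie | chef
  4   | hiking | black | tea | pilot
  5   | painting | orange | coffee | writer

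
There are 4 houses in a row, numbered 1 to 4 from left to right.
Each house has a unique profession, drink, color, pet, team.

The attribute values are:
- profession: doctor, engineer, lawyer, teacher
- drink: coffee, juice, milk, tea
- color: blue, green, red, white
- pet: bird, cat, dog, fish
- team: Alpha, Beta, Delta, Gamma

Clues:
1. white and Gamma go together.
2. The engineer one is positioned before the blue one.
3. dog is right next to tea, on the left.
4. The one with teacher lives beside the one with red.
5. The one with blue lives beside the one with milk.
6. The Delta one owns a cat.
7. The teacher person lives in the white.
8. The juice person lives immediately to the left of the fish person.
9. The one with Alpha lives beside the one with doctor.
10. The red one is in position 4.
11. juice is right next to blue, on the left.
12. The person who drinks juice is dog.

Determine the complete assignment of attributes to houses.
Solution:

House | Profession | Drink | Color | Pet | Team
-----------------------------------------------
  1   | engineer | juice | green | dog | Alpha
  2   | doctor | tea | blue | fish | Beta
  3   | teacher | milk | white | bird | Gamma
  4   | lawyer | coffee | red | cat | Delta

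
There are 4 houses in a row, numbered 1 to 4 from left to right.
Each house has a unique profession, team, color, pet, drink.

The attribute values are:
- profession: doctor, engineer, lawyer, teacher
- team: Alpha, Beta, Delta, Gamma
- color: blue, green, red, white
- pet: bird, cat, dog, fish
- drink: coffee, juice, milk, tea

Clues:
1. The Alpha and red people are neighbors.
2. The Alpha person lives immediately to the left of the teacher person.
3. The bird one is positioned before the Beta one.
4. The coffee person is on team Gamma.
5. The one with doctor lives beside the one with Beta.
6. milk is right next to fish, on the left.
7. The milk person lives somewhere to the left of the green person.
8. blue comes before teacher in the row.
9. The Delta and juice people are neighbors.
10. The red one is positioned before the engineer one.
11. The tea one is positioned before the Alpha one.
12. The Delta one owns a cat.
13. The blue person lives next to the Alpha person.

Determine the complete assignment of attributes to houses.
Solution:

House | Profession | Team | Color | Pet | Drink
-----------------------------------------------
  1   | lawyer | Delta | blue | cat | tea
  2   | doctor | Alpha | white | bird | juice
  3   | teacher | Beta | red | dog | milk
  4   | engineer | Gamma | green | fish | coffee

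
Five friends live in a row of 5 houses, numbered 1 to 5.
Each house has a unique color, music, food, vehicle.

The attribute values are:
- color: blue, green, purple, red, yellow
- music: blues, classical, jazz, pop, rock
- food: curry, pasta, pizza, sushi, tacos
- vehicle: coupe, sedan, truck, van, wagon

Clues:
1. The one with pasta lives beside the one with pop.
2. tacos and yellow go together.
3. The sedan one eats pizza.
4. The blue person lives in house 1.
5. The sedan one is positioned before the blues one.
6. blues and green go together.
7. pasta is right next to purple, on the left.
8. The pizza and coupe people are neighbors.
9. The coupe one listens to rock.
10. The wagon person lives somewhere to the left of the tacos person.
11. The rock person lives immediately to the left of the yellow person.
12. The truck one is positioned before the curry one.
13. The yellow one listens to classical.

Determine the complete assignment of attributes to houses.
Solution:

House | Color | Music | Food | Vehicle
--------------------------------------
  1   | blue | jazz | pasta | wagon
  2   | purple | pop | pizza | sedan
  3   | red | rock | sushi | coupe
  4   | yellow | classical | tacos | truck
  5   | green | blues | curry | van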